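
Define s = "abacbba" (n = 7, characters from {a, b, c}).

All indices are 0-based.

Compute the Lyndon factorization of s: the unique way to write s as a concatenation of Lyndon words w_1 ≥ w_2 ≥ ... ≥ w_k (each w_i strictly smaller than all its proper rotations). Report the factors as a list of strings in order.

["abacbb", "a"]

emit factor 1: 'abacbb' (i=0, period=6)
emit factor 2: 'a' (i=6, period=1)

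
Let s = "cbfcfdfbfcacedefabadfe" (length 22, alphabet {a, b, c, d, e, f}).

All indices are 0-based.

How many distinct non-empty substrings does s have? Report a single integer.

233

rank | idx | suffix
   0 |  16 | abadfe
   1 |  10 | acedefabadfe
   2 |  18 | adfe
   3 |  17 | badfe
   4 |   7 | bfcacedefabadfe
   5 |   1 | bfcfdfbfcacedefabadfe
   6 |   9 | cacedefabadfe
   7 |   0 | cbfcfdfbfcacedefabadfe
   8 |  11 | cedefabadfe
   9 |   3 | cfdfbfcacedefabadfe
  10 |  13 | defabadfe
  11 |   5 | dfbfcacedefabadfe
  12 |  19 | dfe
  13 |  21 | e
  14 |  12 | edefabadfe
  15 |  14 | efabadfe
  16 |  15 | fabadfe
  17 |   6 | fbfcacedefabadfe
  18 |   8 | fcacedefabadfe
  19 |   2 | fcfdfbfcacedefabadfe
  20 |   4 | fdfbfcacedefabadfe
  21 |  20 | fe

SA = [16, 10, 18, 17, 7, 1, 9, 0, 11, 3, 13, 5, 19, 21, 12, 14, 15, 6, 8, 2, 4, 20]
rank  pair      lcp
   1  s[16:],s[10:]  1  'a'
   2  s[10:],s[18:]  1  'a'
   3  s[18:],s[17:]  0  ''
   4  s[17:],s[7:]  1  'b'
   5  s[7:],s[1:]  3  'bfc'
   6  s[1:],s[9:]  0  ''
   7  s[9:],s[0:]  1  'c'
   8  s[0:],s[11:]  1  'c'
   9  s[11:],s[3:]  1  'c'
  10  s[3:],s[13:]  0  ''
  11  s[13:],s[5:]  1  'd'
  12  s[5:],s[19:]  2  'df'
  13  s[19:],s[21:]  0  ''
  14  s[21:],s[12:]  1  'e'
  15  s[12:],s[14:]  1  'e'
  16  s[14:],s[15:]  0  ''
  17  s[15:],s[6:]  1  'f'
  18  s[6:],s[8:]  1  'f'
  19  s[8:],s[2:]  2  'fc'
  20  s[2:],s[4:]  1  'f'
  21  s[4:],s[20:]  1  'f'

n(n+1)/2 = 22·23/2 = 253
Σ LCP = 0 + 1 + 1 + 0 + 1 + 3 + 0 + 1 + 1 + 1 + 0 + 1 + 2 + 0 + 1 + 1 + 0 + 1 + 1 + 2 + 1 + 1 = 20
distinct = 253 − 20 = 233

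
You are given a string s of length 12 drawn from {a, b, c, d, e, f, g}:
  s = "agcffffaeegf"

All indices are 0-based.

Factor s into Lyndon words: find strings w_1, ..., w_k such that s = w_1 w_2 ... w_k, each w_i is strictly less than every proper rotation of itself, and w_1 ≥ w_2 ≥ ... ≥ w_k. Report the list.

["agcffff", "aeegf"]

emit factor 1: 'agcffff' (i=0, period=7)
emit factor 2: 'aeegf' (i=7, period=5)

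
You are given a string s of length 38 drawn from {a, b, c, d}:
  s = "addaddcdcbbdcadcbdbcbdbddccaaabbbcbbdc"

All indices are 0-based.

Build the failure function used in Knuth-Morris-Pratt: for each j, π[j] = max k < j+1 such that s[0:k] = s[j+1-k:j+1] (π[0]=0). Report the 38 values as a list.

π[0] = 0
j=1 s[j]='d': π[1]=0 (border '')
j=2 s[j]='d': π[2]=0 (border '')
j=3 s[j]='a': π[3]=1 (border 'a')
j=4 s[j]='d': π[4]=2 (border 'ad')
j=5 s[j]='d': π[5]=3 (border 'add')
j=6 s[j]='c': k: 3→0; π[6]=0 (border '')
j=7 s[j]='d': π[7]=0 (border '')
j=8 s[j]='c': π[8]=0 (border '')
j=9 s[j]='b': π[9]=0 (border '')
j=10 s[j]='b': π[10]=0 (border '')
j=11 s[j]='d': π[11]=0 (border '')
j=12 s[j]='c': π[12]=0 (border '')
j=13 s[j]='a': π[13]=1 (border 'a')
j=14 s[j]='d': π[14]=2 (border 'ad')
j=15 s[j]='c': k: 2→0; π[15]=0 (border '')
j=16 s[j]='b': π[16]=0 (border '')
j=17 s[j]='d': π[17]=0 (border '')
j=18 s[j]='b': π[18]=0 (border '')
j=19 s[j]='c': π[19]=0 (border '')
j=20 s[j]='b': π[20]=0 (border '')
j=21 s[j]='d': π[21]=0 (border '')
j=22 s[j]='b': π[22]=0 (border '')
j=23 s[j]='d': π[23]=0 (border '')
j=24 s[j]='d': π[24]=0 (border '')
j=25 s[j]='c': π[25]=0 (border '')
j=26 s[j]='c': π[26]=0 (border '')
j=27 s[j]='a': π[27]=1 (border 'a')
j=28 s[j]='a': k: 1→0; π[28]=1 (border 'a')
j=29 s[j]='a': k: 1→0; π[29]=1 (border 'a')
j=30 s[j]='b': k: 1→0; π[30]=0 (border '')
j=31 s[j]='b': π[31]=0 (border '')
j=32 s[j]='b': π[32]=0 (border '')
j=33 s[j]='c': π[33]=0 (border '')
j=34 s[j]='b': π[34]=0 (border '')
j=35 s[j]='b': π[35]=0 (border '')
j=36 s[j]='d': π[36]=0 (border '')
j=37 s[j]='c': π[37]=0 (border '')

[0, 0, 0, 1, 2, 3, 0, 0, 0, 0, 0, 0, 0, 1, 2, 0, 0, 0, 0, 0, 0, 0, 0, 0, 0, 0, 0, 1, 1, 1, 0, 0, 0, 0, 0, 0, 0, 0]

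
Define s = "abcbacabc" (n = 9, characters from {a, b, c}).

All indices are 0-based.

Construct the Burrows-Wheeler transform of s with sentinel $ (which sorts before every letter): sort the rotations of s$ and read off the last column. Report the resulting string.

cc$bcaabab

rank  rotation    last
    0  $abcbacabc  c
    1  abc$abcbac  c
    2  abcbacabc$  $
    3  acabc$abcb  b
    4  bacabc$abc  c
    5  bc$abcbaca  a
    6  bcbacabc$a  a
    7  c$abcbacab  b
    8  cabc$abcba  a
    9  cbacabc$ab  b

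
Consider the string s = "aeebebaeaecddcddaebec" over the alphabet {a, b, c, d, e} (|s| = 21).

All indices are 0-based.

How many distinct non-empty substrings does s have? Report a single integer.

204

sorted suffixes:
  #0 SA[0]=6  'aeaecddcddaebec'
  #1 SA[1]=16  'aebec'
  #2 SA[2]=8  'aecddcddaebec'
  #3 SA[3]=0  'aeebebaeaecddcddaebec'
  #4 SA[4]=5  'baeaecddcddaebec'
  #5 SA[5]=3  'bebaeaecddcddaebec'
  #6 SA[6]=18  'bec'
  #7 SA[7]=20  'c'
  #8 SA[8]=13  'cddaebec'
  #9 SA[9]=10  'cddcddaebec'
  #10 SA[10]=15  'daebec'
  #11 SA[11]=12  'dcddaebec'
  #12 SA[12]=14  'ddaebec'
  #13 SA[13]=11  'ddcddaebec'
  #14 SA[14]=7  'eaecddcddaebec'
  #15 SA[15]=4  'ebaeaecddcddaebec'
  #16 SA[16]=2  'ebebaeaecddcddaebec'
  #17 SA[17]=17  'ebec'
  #18 SA[18]=19  'ec'
  #19 SA[19]=9  'ecddcddaebec'
  #20 SA[20]=1  'eebebaeaecddcddaebec'

SA = [6, 16, 8, 0, 5, 3, 18, 20, 13, 10, 15, 12, 14, 11, 7, 4, 2, 17, 19, 9, 1]
[i] adj suffixes → lcp
  [1] 6/16 → 2 ('ae')
  [2] 16/8 → 2 ('ae')
  [3] 8/0 → 2 ('ae')
  [4] 0/5 → 0 ('')
  [5] 5/3 → 1 ('b')
  [6] 3/18 → 2 ('be')
  [7] 18/20 → 0 ('')
  [8] 20/13 → 1 ('c')
  [9] 13/10 → 3 ('cdd')
  [10] 10/15 → 0 ('')
  [11] 15/12 → 1 ('d')
  [12] 12/14 → 1 ('d')
  [13] 14/11 → 2 ('dd')
  [14] 11/7 → 0 ('')
  [15] 7/4 → 1 ('e')
  [16] 4/2 → 2 ('eb')
  [17] 2/17 → 3 ('ebe')
  [18] 17/19 → 1 ('e')
  [19] 19/9 → 2 ('ec')
  [20] 9/1 → 1 ('e')

n(n+1)/2 = 21·22/2 = 231
Σ LCP = 0 + 2 + 2 + 2 + 0 + 1 + 2 + 0 + 1 + 3 + 0 + 1 + 1 + 2 + 0 + 1 + 2 + 3 + 1 + 2 + 1 = 27
distinct = 231 − 27 = 204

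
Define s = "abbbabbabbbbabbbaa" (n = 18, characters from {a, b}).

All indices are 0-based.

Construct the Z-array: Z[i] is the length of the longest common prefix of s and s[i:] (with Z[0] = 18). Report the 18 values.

[18, 0, 0, 0, 3, 0, 0, 4, 0, 0, 0, 0, 5, 0, 0, 0, 1, 1]

Z[0]=18
i=1: i≥r, start 0; Z[1]=0
i=2: i≥r, start 0; Z[2]=0
i=3: i≥r, start 0; Z[3]=0
i=4: i≥r, start 0; Z[4]=3 scan→box=[4,7)
i=5: min(r-i=2, Z[1]=0)=0; Z[5]=0
i=6: min(r-i=1, Z[2]=0)=0; Z[6]=0
i=7: i≥r, start 0; Z[7]=4 scan→box=[7,11)
i=8: min(r-i=3, Z[1]=0)=0; Z[8]=0
i=9: min(r-i=2, Z[2]=0)=0; Z[9]=0
i=10: min(r-i=1, Z[3]=0)=0; Z[10]=0
i=11: i≥r, start 0; Z[11]=0
i=12: i≥r, start 0; Z[12]=5 scan→box=[12,17)
i=13: min(r-i=4, Z[1]=0)=0; Z[13]=0
i=14: min(r-i=3, Z[2]=0)=0; Z[14]=0
i=15: min(r-i=2, Z[3]=0)=0; Z[15]=0
i=16: min(r-i=1, Z[4]=3)=1; Z[16]=1
i=17: i≥r, start 0; Z[17]=1 scan→box=[17,18)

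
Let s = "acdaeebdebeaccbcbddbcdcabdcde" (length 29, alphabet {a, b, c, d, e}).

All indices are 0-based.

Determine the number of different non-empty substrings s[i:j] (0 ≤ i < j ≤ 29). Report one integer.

401

sorted suffixes:
  #0 SA[0]=23  'abdcde'
  #1 SA[1]=11  'accbcbddbcdcabdcde'
  #2 SA[2]=0  'acdaeebdebeaccbcbddbcdcabdcde'
  #3 SA[3]=3  'aeebdebeaccbcbddbcdcabdcde'
  #4 SA[4]=14  'bcbddbcdcabdcde'
  #5 SA[5]=19  'bcdcabdcde'
  #6 SA[6]=24  'bdcde'
  #7 SA[7]=16  'bddbcdcabdcde'
  #8 SA[8]=6  'bdebeaccbcbddbcdcabdcde'
  #9 SA[9]=9  'beaccbcbddbcdcabdcde'
  #10 SA[10]=22  'cabdcde'
  #11 SA[11]=13  'cbcbddbcdcabdcde'
  #12 SA[12]=15  'cbddbcdcabdcde'
  #13 SA[13]=12  'ccbcbddbcdcabdcde'
  #14 SA[14]=1  'cdaeebdebeaccbcbddbcdcabdcde'
  #15 SA[15]=20  'cdcabdcde'
  #16 SA[16]=26  'cde'
  #17 SA[17]=2  'daeebdebeaccbcbddbcdcabdcde'
  #18 SA[18]=18  'dbcdcabdcde'
  #19 SA[19]=21  'dcabdcde'
  #20 SA[20]=25  'dcde'
  #21 SA[21]=17  'ddbcdcabdcde'
  #22 SA[22]=27  'de'
  #23 SA[23]=7  'debeaccbcbddbcdcabdcde'
  #24 SA[24]=28  'e'
  #25 SA[25]=10  'eaccbcbddbcdcabdcde'
  #26 SA[26]=5  'ebdebeaccbcbddbcdcabdcde'
  #27 SA[27]=8  'ebeaccbcbddbcdcabdcde'
  #28 SA[28]=4  'eebdebeaccbcbddbcdcabdcde'

SA = [23, 11, 0, 3, 14, 19, 24, 16, 6, 9, 22, 13, 15, 12, 1, 20, 26, 2, 18, 21, 25, 17, 27, 7, 28, 10, 5, 8, 4]
i: (SA[i-1],SA[i]) lcp shared
  1: (23,11) 1 'a'
  2: (11,0) 2 'ac'
  3: (0,3) 1 'a'
  4: (3,14) 0 ''
  5: (14,19) 2 'bc'
  6: (19,24) 1 'b'
  7: (24,16) 2 'bd'
  8: (16,6) 2 'bd'
  9: (6,9) 1 'b'
  10: (9,22) 0 ''
  11: (22,13) 1 'c'
  12: (13,15) 2 'cb'
  13: (15,12) 1 'c'
  14: (12,1) 1 'c'
  15: (1,20) 2 'cd'
  16: (20,26) 2 'cd'
  17: (26,2) 0 ''
  18: (2,18) 1 'd'
  19: (18,21) 1 'd'
  20: (21,25) 2 'dc'
  21: (25,17) 1 'd'
  22: (17,27) 1 'd'
  23: (27,7) 2 'de'
  24: (7,28) 0 ''
  25: (28,10) 1 'e'
  26: (10,5) 1 'e'
  27: (5,8) 2 'eb'
  28: (8,4) 1 'e'

n(n+1)/2 = 29·30/2 = 435
Σ LCP = 0 + 1 + 2 + 1 + 0 + 2 + 1 + 2 + 2 + 1 + 0 + 1 + 2 + 1 + 1 + 2 + 2 + 0 + 1 + 1 + 2 + 1 + 1 + 2 + 0 + 1 + 1 + 2 + 1 = 34
distinct = 435 − 34 = 401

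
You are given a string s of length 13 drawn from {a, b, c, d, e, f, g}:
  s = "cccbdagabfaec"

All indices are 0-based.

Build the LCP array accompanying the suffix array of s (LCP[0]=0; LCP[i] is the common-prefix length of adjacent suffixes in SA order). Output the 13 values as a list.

sorted suffixes:
  #0 SA[0]=7  'abfaec'
  #1 SA[1]=10  'aec'
  #2 SA[2]=5  'agabfaec'
  #3 SA[3]=3  'bdagabfaec'
  #4 SA[4]=8  'bfaec'
  #5 SA[5]=12  'c'
  #6 SA[6]=2  'cbdagabfaec'
  #7 SA[7]=1  'ccbdagabfaec'
  #8 SA[8]=0  'cccbdagabfaec'
  #9 SA[9]=4  'dagabfaec'
  #10 SA[10]=11  'ec'
  #11 SA[11]=9  'faec'
  #12 SA[12]=6  'gabfaec'

SA = [7, 10, 5, 3, 8, 12, 2, 1, 0, 4, 11, 9, 6]
[i] adj suffixes → lcp
  [1] 7/10 → 1 ('a')
  [2] 10/5 → 1 ('a')
  [3] 5/3 → 0 ('')
  [4] 3/8 → 1 ('b')
  [5] 8/12 → 0 ('')
  [6] 12/2 → 1 ('c')
  [7] 2/1 → 1 ('c')
  [8] 1/0 → 2 ('cc')
  [9] 0/4 → 0 ('')
  [10] 4/11 → 0 ('')
  [11] 11/9 → 0 ('')
  [12] 9/6 → 0 ('')

[0, 1, 1, 0, 1, 0, 1, 1, 2, 0, 0, 0, 0]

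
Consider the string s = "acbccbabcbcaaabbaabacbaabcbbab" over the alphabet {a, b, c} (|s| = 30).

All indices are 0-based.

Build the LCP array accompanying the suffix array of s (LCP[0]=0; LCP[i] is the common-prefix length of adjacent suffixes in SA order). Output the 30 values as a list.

[0, 2, 3, 3, 1, 2, 2, 2, 4, 1, 3, 0, 1, 4, 2, 3, 2, 1, 3, 1, 2, 3, 2, 0, 1, 3, 2, 2, 3, 1]

sorted suffixes:
  #0 SA[0]=11  'aaabbaabacbaabcbbab'
  #1 SA[1]=16  'aabacbaabcbbab'
  #2 SA[2]=12  'aabbaabacbaabcbbab'
  #3 SA[3]=22  'aabcbbab'
  #4 SA[4]=28  'ab'
  #5 SA[5]=17  'abacbaabcbbab'
  #6 SA[6]=13  'abbaabacbaabcbbab'
  #7 SA[7]=23  'abcbbab'
  #8 SA[8]=6  'abcbcaaabbaabacbaabcbbab'
  #9 SA[9]=19  'acbaabcbbab'
  #10 SA[10]=0  'acbccbabcbcaaabbaabacbaabcbbab'
  #11 SA[11]=29  'b'
  #12 SA[12]=15  'baabacbaabcbbab'
  #13 SA[13]=21  'baabcbbab'
  #14 SA[14]=27  'bab'
  #15 SA[15]=5  'babcbcaaabbaabacbaabcbbab'
  #16 SA[16]=18  'bacbaabcbbab'
  #17 SA[17]=14  'bbaabacbaabcbbab'
  #18 SA[18]=26  'bbab'
  #19 SA[19]=9  'bcaaabbaabacbaabcbbab'
  #20 SA[20]=24  'bcbbab'
  #21 SA[21]=7  'bcbcaaabbaabacbaabcbbab'
  #22 SA[22]=2  'bccbabcbcaaabbaabacbaabcbbab'
  #23 SA[23]=10  'caaabbaabacbaabcbbab'
  #24 SA[24]=20  'cbaabcbbab'
  #25 SA[25]=4  'cbabcbcaaabbaabacbaabcbbab'
  #26 SA[26]=25  'cbbab'
  #27 SA[27]=8  'cbcaaabbaabacbaabcbbab'
  #28 SA[28]=1  'cbccbabcbcaaabbaabacbaabcbbab'
  #29 SA[29]=3  'ccbabcbcaaabbaabacbaabcbbab'

SA = [11, 16, 12, 22, 28, 17, 13, 23, 6, 19, 0, 29, 15, 21, 27, 5, 18, 14, 26, 9, 24, 7, 2, 10, 20, 4, 25, 8, 1, 3]
i: (SA[i-1],SA[i]) lcp shared
  1: (11,16) 2 'aa'
  2: (16,12) 3 'aab'
  3: (12,22) 3 'aab'
  4: (22,28) 1 'a'
  5: (28,17) 2 'ab'
  6: (17,13) 2 'ab'
  7: (13,23) 2 'ab'
  8: (23,6) 4 'abcb'
  9: (6,19) 1 'a'
  10: (19,0) 3 'acb'
  11: (0,29) 0 ''
  12: (29,15) 1 'b'
  13: (15,21) 4 'baab'
  14: (21,27) 2 'ba'
  15: (27,5) 3 'bab'
  16: (5,18) 2 'ba'
  17: (18,14) 1 'b'
  18: (14,26) 3 'bba'
  19: (26,9) 1 'b'
  20: (9,24) 2 'bc'
  21: (24,7) 3 'bcb'
  22: (7,2) 2 'bc'
  23: (2,10) 0 ''
  24: (10,20) 1 'c'
  25: (20,4) 3 'cba'
  26: (4,25) 2 'cb'
  27: (25,8) 2 'cb'
  28: (8,1) 3 'cbc'
  29: (1,3) 1 'c'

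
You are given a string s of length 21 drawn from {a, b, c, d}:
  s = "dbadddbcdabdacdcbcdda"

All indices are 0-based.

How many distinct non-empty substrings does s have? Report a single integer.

205

sorted suffixes:
  #0 SA[0]=20  'a'
  #1 SA[1]=9  'abdacdcbcdda'
  #2 SA[2]=12  'acdcbcdda'
  #3 SA[3]=2  'adddbcdabdacdcbcdda'
  #4 SA[4]=1  'badddbcdabdacdcbcdda'
  #5 SA[5]=6  'bcdabdacdcbcdda'
  #6 SA[6]=16  'bcdda'
  #7 SA[7]=10  'bdacdcbcdda'
  #8 SA[8]=15  'cbcdda'
  #9 SA[9]=7  'cdabdacdcbcdda'
  #10 SA[10]=13  'cdcbcdda'
  #11 SA[11]=17  'cdda'
  #12 SA[12]=19  'da'
  #13 SA[13]=8  'dabdacdcbcdda'
  #14 SA[14]=11  'dacdcbcdda'
  #15 SA[15]=0  'dbadddbcdabdacdcbcdda'
  #16 SA[16]=5  'dbcdabdacdcbcdda'
  #17 SA[17]=14  'dcbcdda'
  #18 SA[18]=18  'dda'
  #19 SA[19]=4  'ddbcdabdacdcbcdda'
  #20 SA[20]=3  'dddbcdabdacdcbcdda'

SA = [20, 9, 12, 2, 1, 6, 16, 10, 15, 7, 13, 17, 19, 8, 11, 0, 5, 14, 18, 4, 3]
i: (SA[i-1],SA[i]) lcp shared
  1: (20,9) 1 'a'
  2: (9,12) 1 'a'
  3: (12,2) 1 'a'
  4: (2,1) 0 ''
  5: (1,6) 1 'b'
  6: (6,16) 3 'bcd'
  7: (16,10) 1 'b'
  8: (10,15) 0 ''
  9: (15,7) 1 'c'
  10: (7,13) 2 'cd'
  11: (13,17) 2 'cd'
  12: (17,19) 0 ''
  13: (19,8) 2 'da'
  14: (8,11) 2 'da'
  15: (11,0) 1 'd'
  16: (0,5) 2 'db'
  17: (5,14) 1 'd'
  18: (14,18) 1 'd'
  19: (18,4) 2 'dd'
  20: (4,3) 2 'dd'

n(n+1)/2 = 21·22/2 = 231
Σ LCP = 0 + 1 + 1 + 1 + 0 + 1 + 3 + 1 + 0 + 1 + 2 + 2 + 0 + 2 + 2 + 1 + 2 + 1 + 1 + 2 + 2 = 26
distinct = 231 − 26 = 205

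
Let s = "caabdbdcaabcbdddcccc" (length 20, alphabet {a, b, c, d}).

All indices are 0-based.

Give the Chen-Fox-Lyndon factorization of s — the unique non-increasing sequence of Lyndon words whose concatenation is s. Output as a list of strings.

["c", "aabdbdc", "aabcbdddcccc"]

emit factor 1: 'c' (i=0, period=1)
emit factor 2: 'aabdbdc' (i=1, period=7)
emit factor 3: 'aabcbdddcccc' (i=8, period=12)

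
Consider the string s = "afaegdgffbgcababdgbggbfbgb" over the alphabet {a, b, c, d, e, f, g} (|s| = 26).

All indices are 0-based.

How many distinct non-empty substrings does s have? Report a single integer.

sorted suffixes:
  #0 SA[0]=12  'ababdgbggbfbgb'
  #1 SA[1]=14  'abdgbggbfbgb'
  #2 SA[2]=2  'aegdgffbgcababdgbggbfbgb'
  #3 SA[3]=0  'afaegdgffbgcababdgbggbfbgb'
  #4 SA[4]=25  'b'
  #5 SA[5]=13  'babdgbggbfbgb'
  #6 SA[6]=15  'bdgbggbfbgb'
  #7 SA[7]=21  'bfbgb'
  #8 SA[8]=23  'bgb'
  #9 SA[9]=9  'bgcababdgbggbfbgb'
  #10 SA[10]=18  'bggbfbgb'
  #11 SA[11]=11  'cababdgbggbfbgb'
  #12 SA[12]=16  'dgbggbfbgb'
  #13 SA[13]=5  'dgffbgcababdgbggbfbgb'
  #14 SA[14]=3  'egdgffbgcababdgbggbfbgb'
  #15 SA[15]=1  'faegdgffbgcababdgbggbfbgb'
  #16 SA[16]=22  'fbgb'
  #17 SA[17]=8  'fbgcababdgbggbfbgb'
  #18 SA[18]=7  'ffbgcababdgbggbfbgb'
  #19 SA[19]=24  'gb'
  #20 SA[20]=20  'gbfbgb'
  #21 SA[21]=17  'gbggbfbgb'
  #22 SA[22]=10  'gcababdgbggbfbgb'
  #23 SA[23]=4  'gdgffbgcababdgbggbfbgb'
  #24 SA[24]=6  'gffbgcababdgbggbfbgb'
  #25 SA[25]=19  'ggbfbgb'

SA = [12, 14, 2, 0, 25, 13, 15, 21, 23, 9, 18, 11, 16, 5, 3, 1, 22, 8, 7, 24, 20, 17, 10, 4, 6, 19]
rank  pair      lcp
   1  s[12:],s[14:]  2  'ab'
   2  s[14:],s[2:]  1  'a'
   3  s[2:],s[0:]  1  'a'
   4  s[0:],s[25:]  0  ''
   5  s[25:],s[13:]  1  'b'
   6  s[13:],s[15:]  1  'b'
   7  s[15:],s[21:]  1  'b'
   8  s[21:],s[23:]  1  'b'
   9  s[23:],s[9:]  2  'bg'
  10  s[9:],s[18:]  2  'bg'
  11  s[18:],s[11:]  0  ''
  12  s[11:],s[16:]  0  ''
  13  s[16:],s[5:]  2  'dg'
  14  s[5:],s[3:]  0  ''
  15  s[3:],s[1:]  0  ''
  16  s[1:],s[22:]  1  'f'
  17  s[22:],s[8:]  3  'fbg'
  18  s[8:],s[7:]  1  'f'
  19  s[7:],s[24:]  0  ''
  20  s[24:],s[20:]  2  'gb'
  21  s[20:],s[17:]  2  'gb'
  22  s[17:],s[10:]  1  'g'
  23  s[10:],s[4:]  1  'g'
  24  s[4:],s[6:]  1  'g'
  25  s[6:],s[19:]  1  'g'

n(n+1)/2 = 26·27/2 = 351
Σ LCP = 0 + 2 + 1 + 1 + 0 + 1 + 1 + 1 + 1 + 2 + 2 + 0 + 0 + 2 + 0 + 0 + 1 + 3 + 1 + 0 + 2 + 2 + 1 + 1 + 1 + 1 = 27
distinct = 351 − 27 = 324

324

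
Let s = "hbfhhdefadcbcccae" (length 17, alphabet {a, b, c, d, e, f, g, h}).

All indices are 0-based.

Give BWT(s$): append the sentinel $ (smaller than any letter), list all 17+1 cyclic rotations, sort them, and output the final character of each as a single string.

efcchcdcbahadeb$hf

rank  rotation            last
    0  $hbfhhdefadcbcccae  e
    1  adcbcccae$hbfhhdef  f
    2  ae$hbfhhdefadcbccc  c
    3  bcccae$hbfhhdefadc  c
    4  bfhhdefadcbcccae$h  h
    5  cae$hbfhhdefadcbcc  c
    6  cbcccae$hbfhhdefad  d
    7  ccae$hbfhhdefadcbc  c
    8  cccae$hbfhhdefadcb  b
    9  dcbcccae$hbfhhdefa  a
   10  defadcbcccae$hbfhh  h
   11  e$hbfhhdefadcbccca  a
   12  efadcbcccae$hbfhhd  d
   13  fadcbcccae$hbfhhde  e
   14  fhhdefadcbcccae$hb  b
   15  hbfhhdefadcbcccae$  $
   16  hdefadcbcccae$hbfh  h
   17  hhdefadcbcccae$hbf  f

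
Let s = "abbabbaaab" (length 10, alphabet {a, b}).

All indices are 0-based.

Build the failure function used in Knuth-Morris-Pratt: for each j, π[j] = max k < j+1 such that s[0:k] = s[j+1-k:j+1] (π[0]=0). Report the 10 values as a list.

[0, 0, 0, 1, 2, 3, 4, 1, 1, 2]

π[0] = 0
j=1 s[j]='b': π[1]=0 (border '')
j=2 s[j]='b': π[2]=0 (border '')
j=3 s[j]='a': π[3]=1 (border 'a')
j=4 s[j]='b': π[4]=2 (border 'ab')
j=5 s[j]='b': π[5]=3 (border 'abb')
j=6 s[j]='a': π[6]=4 (border 'abba')
j=7 s[j]='a': k: 4→1→0; π[7]=1 (border 'a')
j=8 s[j]='a': k: 1→0; π[8]=1 (border 'a')
j=9 s[j]='b': π[9]=2 (border 'ab')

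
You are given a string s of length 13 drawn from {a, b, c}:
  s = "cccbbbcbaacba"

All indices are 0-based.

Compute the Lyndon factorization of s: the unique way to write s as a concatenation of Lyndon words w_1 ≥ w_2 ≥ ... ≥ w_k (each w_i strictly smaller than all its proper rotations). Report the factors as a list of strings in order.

emit factor 1: 'c' (i=0, period=1)
emit factor 2: 'c' (i=1, period=1)
emit factor 3: 'c' (i=2, period=1)
emit factor 4: 'bbbc' (i=3, period=4)
emit factor 5: 'b' (i=7, period=1)
emit factor 6: 'aacb' (i=8, period=4)
emit factor 7: 'a' (i=12, period=1)

["c", "c", "c", "bbbc", "b", "aacb", "a"]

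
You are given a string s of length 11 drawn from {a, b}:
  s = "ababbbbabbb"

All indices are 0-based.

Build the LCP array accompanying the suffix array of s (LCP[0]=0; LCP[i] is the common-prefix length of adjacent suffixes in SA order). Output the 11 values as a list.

rank | idx | suffix
   0 |   0 | ababbbbabbb
   1 |   7 | abbb
   2 |   2 | abbbbabbb
   3 |  10 | b
   4 |   6 | babbb
   5 |   1 | babbbbabbb
   6 |   9 | bb
   7 |   5 | bbabbb
   8 |   8 | bbb
   9 |   4 | bbbabbb
  10 |   3 | bbbbabbb

SA = [0, 7, 2, 10, 6, 1, 9, 5, 8, 4, 3]
[i] adj suffixes → lcp
  [1] 0/7 → 2 ('ab')
  [2] 7/2 → 4 ('abbb')
  [3] 2/10 → 0 ('')
  [4] 10/6 → 1 ('b')
  [5] 6/1 → 5 ('babbb')
  [6] 1/9 → 1 ('b')
  [7] 9/5 → 2 ('bb')
  [8] 5/8 → 2 ('bb')
  [9] 8/4 → 3 ('bbb')
  [10] 4/3 → 3 ('bbb')

[0, 2, 4, 0, 1, 5, 1, 2, 2, 3, 3]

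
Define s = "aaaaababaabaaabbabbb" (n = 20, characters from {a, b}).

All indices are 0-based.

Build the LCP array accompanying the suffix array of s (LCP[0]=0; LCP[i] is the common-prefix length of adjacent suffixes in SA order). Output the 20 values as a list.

rank→(start, suffix):
  0 → (0, 'aaaaababaabaaabbabbb')
  1 → (1, 'aaaababaabaaabbabbb')
  2 → (2, 'aaababaabaaabbabbb')
  3 → (11, 'aaabbabbb')
  4 → (8, 'aabaaabbabbb')
  5 → (3, 'aababaabaaabbabbb')
  6 → (12, 'aabbabbb')
  7 → (9, 'abaaabbabbb')
  8 → (6, 'abaabaaabbabbb')
  9 → (4, 'ababaabaaabbabbb')
  10 → (13, 'abbabbb')
  11 → (16, 'abbb')
  12 → (19, 'b')
  13 → (10, 'baaabbabbb')
  14 → (7, 'baabaaabbabbb')
  15 → (5, 'babaabaaabbabbb')
  16 → (15, 'babbb')
  17 → (18, 'bb')
  18 → (14, 'bbabbb')
  19 → (17, 'bbb')

SA = [0, 1, 2, 11, 8, 3, 12, 9, 6, 4, 13, 16, 19, 10, 7, 5, 15, 18, 14, 17]
i: (SA[i-1],SA[i]) lcp shared
  1: (0,1) 4 'aaaa'
  2: (1,2) 3 'aaa'
  3: (2,11) 4 'aaab'
  4: (11,8) 2 'aa'
  5: (8,3) 4 'aaba'
  6: (3,12) 3 'aab'
  7: (12,9) 1 'a'
  8: (9,6) 4 'abaa'
  9: (6,4) 3 'aba'
  10: (4,13) 2 'ab'
  11: (13,16) 3 'abb'
  12: (16,19) 0 ''
  13: (19,10) 1 'b'
  14: (10,7) 3 'baa'
  15: (7,5) 2 'ba'
  16: (5,15) 3 'bab'
  17: (15,18) 1 'b'
  18: (18,14) 2 'bb'
  19: (14,17) 2 'bb'

[0, 4, 3, 4, 2, 4, 3, 1, 4, 3, 2, 3, 0, 1, 3, 2, 3, 1, 2, 2]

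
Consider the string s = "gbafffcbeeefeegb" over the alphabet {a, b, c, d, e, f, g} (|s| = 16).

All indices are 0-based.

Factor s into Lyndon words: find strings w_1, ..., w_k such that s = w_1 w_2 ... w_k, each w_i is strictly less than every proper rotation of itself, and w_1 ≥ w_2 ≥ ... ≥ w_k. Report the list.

emit factor 1: 'g' (i=0, period=1)
emit factor 2: 'b' (i=1, period=1)
emit factor 3: 'afffcbeeefeegb' (i=2, period=14)

["g", "b", "afffcbeeefeegb"]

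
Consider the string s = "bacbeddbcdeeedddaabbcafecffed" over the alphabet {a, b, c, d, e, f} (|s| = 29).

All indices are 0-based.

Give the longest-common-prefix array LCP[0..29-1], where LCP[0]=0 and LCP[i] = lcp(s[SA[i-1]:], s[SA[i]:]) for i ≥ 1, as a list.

[0, 1, 1, 1, 0, 1, 1, 2, 1, 0, 1, 1, 1, 0, 1, 1, 1, 2, 2, 1, 0, 1, 2, 3, 1, 2, 0, 2, 1]

rank | idx | suffix
   0 |  16 | aabbcafecffed
   1 |  17 | abbcafecffed
   2 |   1 | acbeddbcdeeedddaabbcafecffed
   3 |  21 | afecffed
   4 |   0 | bacbeddbcdeeedddaabbcafecffed
   5 |  18 | bbcafecffed
   6 |  19 | bcafecffed
   7 |   7 | bcdeeedddaabbcafecffed
   8 |   3 | beddbcdeeedddaabbcafecffed
   9 |  20 | cafecffed
  10 |   2 | cbeddbcdeeedddaabbcafecffed
  11 |   8 | cdeeedddaabbcafecffed
  12 |  24 | cffed
  13 |  28 | d
  14 |  15 | daabbcafecffed
  15 |   6 | dbcdeeedddaabbcafecffed
  16 |  14 | ddaabbcafecffed
  17 |   5 | ddbcdeeedddaabbcafecffed
  18 |  13 | dddaabbcafecffed
  19 |   9 | deeedddaabbcafecffed
  20 |  23 | ecffed
  21 |  27 | ed
  22 |   4 | eddbcdeeedddaabbcafecffed
  23 |  12 | edddaabbcafecffed
  24 |  11 | eedddaabbcafecffed
  25 |  10 | eeedddaabbcafecffed
  26 |  22 | fecffed
  27 |  26 | fed
  28 |  25 | ffed

SA = [16, 17, 1, 21, 0, 18, 19, 7, 3, 20, 2, 8, 24, 28, 15, 6, 14, 5, 13, 9, 23, 27, 4, 12, 11, 10, 22, 26, 25]
[i] adj suffixes → lcp
  [1] 16/17 → 1 ('a')
  [2] 17/1 → 1 ('a')
  [3] 1/21 → 1 ('a')
  [4] 21/0 → 0 ('')
  [5] 0/18 → 1 ('b')
  [6] 18/19 → 1 ('b')
  [7] 19/7 → 2 ('bc')
  [8] 7/3 → 1 ('b')
  [9] 3/20 → 0 ('')
  [10] 20/2 → 1 ('c')
  [11] 2/8 → 1 ('c')
  [12] 8/24 → 1 ('c')
  [13] 24/28 → 0 ('')
  [14] 28/15 → 1 ('d')
  [15] 15/6 → 1 ('d')
  [16] 6/14 → 1 ('d')
  [17] 14/5 → 2 ('dd')
  [18] 5/13 → 2 ('dd')
  [19] 13/9 → 1 ('d')
  [20] 9/23 → 0 ('')
  [21] 23/27 → 1 ('e')
  [22] 27/4 → 2 ('ed')
  [23] 4/12 → 3 ('edd')
  [24] 12/11 → 1 ('e')
  [25] 11/10 → 2 ('ee')
  [26] 10/22 → 0 ('')
  [27] 22/26 → 2 ('fe')
  [28] 26/25 → 1 ('f')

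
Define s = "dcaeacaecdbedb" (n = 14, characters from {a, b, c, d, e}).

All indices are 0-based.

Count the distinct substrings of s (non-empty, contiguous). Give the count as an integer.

rank | idx | suffix
   0 |   4 | acaecdbedb
   1 |   2 | aeacaecdbedb
   2 |   6 | aecdbedb
   3 |  13 | b
   4 |  10 | bedb
   5 |   1 | caeacaecdbedb
   6 |   5 | caecdbedb
   7 |   8 | cdbedb
   8 |  12 | db
   9 |   9 | dbedb
  10 |   0 | dcaeacaecdbedb
  11 |   3 | eacaecdbedb
  12 |   7 | ecdbedb
  13 |  11 | edb

SA = [4, 2, 6, 13, 10, 1, 5, 8, 12, 9, 0, 3, 7, 11]
rank  pair      lcp
   1  s[4:],s[2:]  1  'a'
   2  s[2:],s[6:]  2  'ae'
   3  s[6:],s[13:]  0  ''
   4  s[13:],s[10:]  1  'b'
   5  s[10:],s[1:]  0  ''
   6  s[1:],s[5:]  3  'cae'
   7  s[5:],s[8:]  1  'c'
   8  s[8:],s[12:]  0  ''
   9  s[12:],s[9:]  2  'db'
  10  s[9:],s[0:]  1  'd'
  11  s[0:],s[3:]  0  ''
  12  s[3:],s[7:]  1  'e'
  13  s[7:],s[11:]  1  'e'

n(n+1)/2 = 14·15/2 = 105
Σ LCP = 0 + 1 + 2 + 0 + 1 + 0 + 3 + 1 + 0 + 2 + 1 + 0 + 1 + 1 = 13
distinct = 105 − 13 = 92

92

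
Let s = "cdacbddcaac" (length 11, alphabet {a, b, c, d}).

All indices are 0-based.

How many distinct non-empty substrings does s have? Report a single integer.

58

sorted suffixes:
  #0 SA[0]=8  'aac'
  #1 SA[1]=9  'ac'
  #2 SA[2]=2  'acbddcaac'
  #3 SA[3]=4  'bddcaac'
  #4 SA[4]=10  'c'
  #5 SA[5]=7  'caac'
  #6 SA[6]=3  'cbddcaac'
  #7 SA[7]=0  'cdacbddcaac'
  #8 SA[8]=1  'dacbddcaac'
  #9 SA[9]=6  'dcaac'
  #10 SA[10]=5  'ddcaac'

SA = [8, 9, 2, 4, 10, 7, 3, 0, 1, 6, 5]
rank  pair      lcp
   1  s[8:],s[9:]  1  'a'
   2  s[9:],s[2:]  2  'ac'
   3  s[2:],s[4:]  0  ''
   4  s[4:],s[10:]  0  ''
   5  s[10:],s[7:]  1  'c'
   6  s[7:],s[3:]  1  'c'
   7  s[3:],s[0:]  1  'c'
   8  s[0:],s[1:]  0  ''
   9  s[1:],s[6:]  1  'd'
  10  s[6:],s[5:]  1  'd'

n(n+1)/2 = 11·12/2 = 66
Σ LCP = 0 + 1 + 2 + 0 + 0 + 1 + 1 + 1 + 0 + 1 + 1 = 8
distinct = 66 − 8 = 58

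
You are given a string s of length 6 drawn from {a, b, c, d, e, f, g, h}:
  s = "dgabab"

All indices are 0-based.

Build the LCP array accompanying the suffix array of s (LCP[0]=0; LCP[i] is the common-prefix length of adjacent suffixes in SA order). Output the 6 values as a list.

[0, 2, 0, 1, 0, 0]

rank→(start, suffix):
  0 → (4, 'ab')
  1 → (2, 'abab')
  2 → (5, 'b')
  3 → (3, 'bab')
  4 → (0, 'dgabab')
  5 → (1, 'gabab')

SA = [4, 2, 5, 3, 0, 1]
i: (SA[i-1],SA[i]) lcp shared
  1: (4,2) 2 'ab'
  2: (2,5) 0 ''
  3: (5,3) 1 'b'
  4: (3,0) 0 ''
  5: (0,1) 0 ''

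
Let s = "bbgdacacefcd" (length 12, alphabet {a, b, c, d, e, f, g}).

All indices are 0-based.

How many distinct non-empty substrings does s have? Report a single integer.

rank | idx | suffix
   0 |   4 | acacefcd
   1 |   6 | acefcd
   2 |   0 | bbgdacacefcd
   3 |   1 | bgdacacefcd
   4 |   5 | cacefcd
   5 |  10 | cd
   6 |   7 | cefcd
   7 |  11 | d
   8 |   3 | dacacefcd
   9 |   8 | efcd
  10 |   9 | fcd
  11 |   2 | gdacacefcd

SA = [4, 6, 0, 1, 5, 10, 7, 11, 3, 8, 9, 2]
rank  pair      lcp
   1  s[4:],s[6:]  2  'ac'
   2  s[6:],s[0:]  0  ''
   3  s[0:],s[1:]  1  'b'
   4  s[1:],s[5:]  0  ''
   5  s[5:],s[10:]  1  'c'
   6  s[10:],s[7:]  1  'c'
   7  s[7:],s[11:]  0  ''
   8  s[11:],s[3:]  1  'd'
   9  s[3:],s[8:]  0  ''
  10  s[8:],s[9:]  0  ''
  11  s[9:],s[2:]  0  ''

n(n+1)/2 = 12·13/2 = 78
Σ LCP = 0 + 2 + 0 + 1 + 0 + 1 + 1 + 0 + 1 + 0 + 0 + 0 = 6
distinct = 78 − 6 = 72

72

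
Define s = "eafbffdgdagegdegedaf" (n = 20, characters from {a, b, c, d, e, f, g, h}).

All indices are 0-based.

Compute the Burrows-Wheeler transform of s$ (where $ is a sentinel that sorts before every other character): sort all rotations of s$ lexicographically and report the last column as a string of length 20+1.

rank  rotation               last
    0  $eafbffdgdagegdegedaf  f
    1  af$eafbffdgdagegdeged  d
    2  afbffdgdagegdegedaf$e  e
    3  agegdegedaf$eafbffdgd  d
    4  bffdgdagegdegedaf$eaf  f
    5  daf$eafbffdgdagegdege  e
    6  dagegdegedaf$eafbffdg  g
    7  degedaf$eafbffdgdageg  g
    8  dgdagegdegedaf$eafbff  f
    9  eafbffdgdagegdegedaf$  $
   10  edaf$eafbffdgdagegdeg  g
   11  egdegedaf$eafbffdgdag  g
   12  egedaf$eafbffdgdagegd  d
   13  f$eafbffdgdagegdegeda  a
   14  fbffdgdagegdegedaf$ea  a
   15  fdgdagegdegedaf$eafbf  f
   16  ffdgdagegdegedaf$eafb  b
   17  gdagegdegedaf$eafbffd  d
   18  gdegedaf$eafbffdgdage  e
   19  gedaf$eafbffdgdagegde  e
   20  gegdegedaf$eafbffdgda  a

fdedfeggf$ggdaafbdeea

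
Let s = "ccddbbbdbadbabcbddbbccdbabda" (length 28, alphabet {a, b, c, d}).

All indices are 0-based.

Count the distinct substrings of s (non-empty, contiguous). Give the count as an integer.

rank→(start, suffix):
  0 → (27, 'a')
  1 → (12, 'abcbddbbccdbabda')
  2 → (24, 'abda')
  3 → (9, 'adbabcbddbbccdbabda')
  4 → (11, 'babcbddbbccdbabda')
  5 → (23, 'babda')
  6 → (8, 'badbabcbddbbccdbabda')
  7 → (4, 'bbbdbadbabcbddbbccdbabda')
  8 → (18, 'bbccdbabda')
  9 → (5, 'bbdbadbabcbddbbccdbabda')
  10 → (13, 'bcbddbbccdbabda')
  11 → (19, 'bccdbabda')
  12 → (25, 'bda')
  13 → (6, 'bdbadbabcbddbbccdbabda')
  14 → (15, 'bddbbccdbabda')
  15 → (14, 'cbddbbccdbabda')
  16 → (20, 'ccdbabda')
  17 → (0, 'ccddbbbdbadbabcbddbbccdbabda')
  18 → (21, 'cdbabda')
  19 → (1, 'cddbbbdbadbabcbddbbccdbabda')
  20 → (26, 'da')
  21 → (10, 'dbabcbddbbccdbabda')
  22 → (22, 'dbabda')
  23 → (7, 'dbadbabcbddbbccdbabda')
  24 → (3, 'dbbbdbadbabcbddbbccdbabda')
  25 → (17, 'dbbccdbabda')
  26 → (2, 'ddbbbdbadbabcbddbbccdbabda')
  27 → (16, 'ddbbccdbabda')

SA = [27, 12, 24, 9, 11, 23, 8, 4, 18, 5, 13, 19, 25, 6, 15, 14, 20, 0, 21, 1, 26, 10, 22, 7, 3, 17, 2, 16]
[i] adj suffixes → lcp
  [1] 27/12 → 1 ('a')
  [2] 12/24 → 2 ('ab')
  [3] 24/9 → 1 ('a')
  [4] 9/11 → 0 ('')
  [5] 11/23 → 3 ('bab')
  [6] 23/8 → 2 ('ba')
  [7] 8/4 → 1 ('b')
  [8] 4/18 → 2 ('bb')
  [9] 18/5 → 2 ('bb')
  [10] 5/13 → 1 ('b')
  [11] 13/19 → 2 ('bc')
  [12] 19/25 → 1 ('b')
  [13] 25/6 → 2 ('bd')
  [14] 6/15 → 2 ('bd')
  [15] 15/14 → 0 ('')
  [16] 14/20 → 1 ('c')
  [17] 20/0 → 3 ('ccd')
  [18] 0/21 → 1 ('c')
  [19] 21/1 → 2 ('cd')
  [20] 1/26 → 0 ('')
  [21] 26/10 → 1 ('d')
  [22] 10/22 → 4 ('dbab')
  [23] 22/7 → 3 ('dba')
  [24] 7/3 → 2 ('db')
  [25] 3/17 → 3 ('dbb')
  [26] 17/2 → 1 ('d')
  [27] 2/16 → 4 ('ddbb')

n(n+1)/2 = 28·29/2 = 406
Σ LCP = 0 + 1 + 2 + 1 + 0 + 3 + 2 + 1 + 2 + 2 + 1 + 2 + 1 + 2 + 2 + 0 + 1 + 3 + 1 + 2 + 0 + 1 + 4 + 3 + 2 + 3 + 1 + 4 = 47
distinct = 406 − 47 = 359

359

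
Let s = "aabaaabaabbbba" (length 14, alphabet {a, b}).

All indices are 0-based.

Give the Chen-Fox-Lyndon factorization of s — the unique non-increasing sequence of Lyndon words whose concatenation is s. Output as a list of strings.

["aab", "aaabaabbbb", "a"]

emit factor 1: 'aab' (i=0, period=3)
emit factor 2: 'aaabaabbbb' (i=3, period=10)
emit factor 3: 'a' (i=13, period=1)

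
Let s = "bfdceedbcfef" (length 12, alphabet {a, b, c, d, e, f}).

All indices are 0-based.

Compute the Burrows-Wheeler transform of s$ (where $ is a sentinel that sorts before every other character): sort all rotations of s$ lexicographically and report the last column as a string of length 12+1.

rank  rotation       last
    0  $bfdceedbcfef  f
    1  bcfef$bfdceed  d
    2  bfdceedbcfef$  $
    3  ceedbcfef$bfd  d
    4  cfef$bfdceedb  b
    5  dbcfef$bfdcee  e
    6  dceedbcfef$bf  f
    7  edbcfef$bfdce  e
    8  eedbcfef$bfdc  c
    9  ef$bfdceedbcf  f
   10  f$bfdceedbcfe  e
   11  fdceedbcfef$b  b
   12  fef$bfdceedbc  c

fd$dbefecfebc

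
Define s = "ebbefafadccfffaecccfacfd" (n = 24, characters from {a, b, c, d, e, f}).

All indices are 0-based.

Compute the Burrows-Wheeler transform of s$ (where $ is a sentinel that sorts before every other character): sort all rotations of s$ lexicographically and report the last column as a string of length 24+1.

dffffebecdcacfa$abcafecfc

rank  rotation                   last
    0  $ebbefafadccfffaecccfacfd  d
    1  acfd$ebbefafadccfffaecccf  f
    2  adccfffaecccfacfd$ebbefaf  f
    3  aecccfacfd$ebbefafadccfff  f
    4  afadccfffaecccfacfd$ebbef  f
    5  bbefafadccfffaecccfacfd$e  e
    6  befafadccfffaecccfacfd$eb  b
    7  cccfacfd$ebbefafadccfffae  e
    8  ccfacfd$ebbefafadccfffaec  c
    9  ccfffaecccfacfd$ebbefafad  d
   10  cfacfd$ebbefafadccfffaecc  c
   11  cfd$ebbefafadccfffaecccfa  a
   12  cfffaecccfacfd$ebbefafadc  c
   13  d$ebbefafadccfffaecccfacf  f
   14  dccfffaecccfacfd$ebbefafa  a
   15  ebbefafadccfffaecccfacfd$  $
   16  ecccfacfd$ebbefafadccfffa  a
   17  efafadccfffaecccfacfd$ebb  b
   18  facfd$ebbefafadccfffaeccc  c
   19  fadccfffaecccfacfd$ebbefa  a
   20  faecccfacfd$ebbefafadccff  f
   21  fafadccfffaecccfacfd$ebbe  e
   22  fd$ebbefafadccfffaecccfac  c
   23  ffaecccfacfd$ebbefafadccf  f
   24  fffaecccfacfd$ebbefafadcc  c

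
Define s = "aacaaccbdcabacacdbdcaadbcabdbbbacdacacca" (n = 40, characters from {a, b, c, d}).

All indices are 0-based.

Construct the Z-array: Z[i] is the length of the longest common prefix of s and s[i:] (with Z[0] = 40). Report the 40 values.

Z[0]=40
i=1: i≥r, start 0; Z[1]=1 grow→box=[1,2)
i=2: i≥r, start 0; Z[2]=0
i=3: i≥r, start 0; Z[3]=3 grow→box=[3,6)
i=4: min(r-i=2, Z[1]=1)=1; Z[4]=1
i=5: min(r-i=1, Z[2]=0)=0; Z[5]=0
i=6: i≥r, start 0; Z[6]=0
i=7: i≥r, start 0; Z[7]=0
i=8: i≥r, start 0; Z[8]=0
i=9: i≥r, start 0; Z[9]=0
i=10: i≥r, start 0; Z[10]=1 grow→box=[10,11)
i=11: i≥r, start 0; Z[11]=0
i=12: i≥r, start 0; Z[12]=1 grow→box=[12,13)
i=13: i≥r, start 0; Z[13]=0
i=14: i≥r, start 0; Z[14]=1 grow→box=[14,15)
i=15: i≥r, start 0; Z[15]=0
i=16: i≥r, start 0; Z[16]=0
i=17: i≥r, start 0; Z[17]=0
i=18: i≥r, start 0; Z[18]=0
i=19: i≥r, start 0; Z[19]=0
i=20: i≥r, start 0; Z[20]=2 grow→box=[20,22)
i=21: min(r-i=1, Z[1]=1)=1; Z[21]=1
i=22: i≥r, start 0; Z[22]=0
i=23: i≥r, start 0; Z[23]=0
i=24: i≥r, start 0; Z[24]=0
i=25: i≥r, start 0; Z[25]=1 grow→box=[25,26)
i=26: i≥r, start 0; Z[26]=0
i=27: i≥r, start 0; Z[27]=0
i=28: i≥r, start 0; Z[28]=0
i=29: i≥r, start 0; Z[29]=0
i=30: i≥r, start 0; Z[30]=0
i=31: i≥r, start 0; Z[31]=1 grow→box=[31,32)
i=32: i≥r, start 0; Z[32]=0
i=33: i≥r, start 0; Z[33]=0
i=34: i≥r, start 0; Z[34]=1 grow→box=[34,35)
i=35: i≥r, start 0; Z[35]=0
i=36: i≥r, start 0; Z[36]=1 grow→box=[36,37)
i=37: i≥r, start 0; Z[37]=0
i=38: i≥r, start 0; Z[38]=0
i=39: i≥r, start 0; Z[39]=1 grow→box=[39,40)

[40, 1, 0, 3, 1, 0, 0, 0, 0, 0, 1, 0, 1, 0, 1, 0, 0, 0, 0, 0, 2, 1, 0, 0, 0, 1, 0, 0, 0, 0, 0, 1, 0, 0, 1, 0, 1, 0, 0, 1]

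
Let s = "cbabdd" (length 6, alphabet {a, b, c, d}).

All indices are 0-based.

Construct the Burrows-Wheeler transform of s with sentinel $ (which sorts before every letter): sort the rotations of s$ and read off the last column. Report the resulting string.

rank  rotation last
    0  $cbabdd  d
    1  abdd$cb  b
    2  babdd$c  c
    3  bdd$cba  a
    4  cbabdd$  $
    5  d$cbabd  d
    6  dd$cbab  b

dbca$db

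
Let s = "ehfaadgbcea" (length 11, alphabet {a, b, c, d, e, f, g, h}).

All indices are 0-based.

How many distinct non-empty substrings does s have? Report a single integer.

sorted suffixes:
  #0 SA[0]=10  'a'
  #1 SA[1]=3  'aadgbcea'
  #2 SA[2]=4  'adgbcea'
  #3 SA[3]=7  'bcea'
  #4 SA[4]=8  'cea'
  #5 SA[5]=5  'dgbcea'
  #6 SA[6]=9  'ea'
  #7 SA[7]=0  'ehfaadgbcea'
  #8 SA[8]=2  'faadgbcea'
  #9 SA[9]=6  'gbcea'
  #10 SA[10]=1  'hfaadgbcea'

SA = [10, 3, 4, 7, 8, 5, 9, 0, 2, 6, 1]
i: (SA[i-1],SA[i]) lcp shared
  1: (10,3) 1 'a'
  2: (3,4) 1 'a'
  3: (4,7) 0 ''
  4: (7,8) 0 ''
  5: (8,5) 0 ''
  6: (5,9) 0 ''
  7: (9,0) 1 'e'
  8: (0,2) 0 ''
  9: (2,6) 0 ''
  10: (6,1) 0 ''

n(n+1)/2 = 11·12/2 = 66
Σ LCP = 0 + 1 + 1 + 0 + 0 + 0 + 0 + 1 + 0 + 0 + 0 = 3
distinct = 66 − 3 = 63

63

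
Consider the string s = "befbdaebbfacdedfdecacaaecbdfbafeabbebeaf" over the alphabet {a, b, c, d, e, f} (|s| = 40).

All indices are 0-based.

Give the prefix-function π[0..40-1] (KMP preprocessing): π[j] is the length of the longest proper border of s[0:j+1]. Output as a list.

π[0] = 0
j=1 s[j]='e': π[1]=0 (border '')
j=2 s[j]='f': π[2]=0 (border '')
j=3 s[j]='b': π[3]=1 (border 'b')
j=4 s[j]='d': k: 1→0; π[4]=0 (border '')
j=5 s[j]='a': π[5]=0 (border '')
j=6 s[j]='e': π[6]=0 (border '')
j=7 s[j]='b': π[7]=1 (border 'b')
j=8 s[j]='b': k: 1→0; π[8]=1 (border 'b')
j=9 s[j]='f': k: 1→0; π[9]=0 (border '')
j=10 s[j]='a': π[10]=0 (border '')
j=11 s[j]='c': π[11]=0 (border '')
j=12 s[j]='d': π[12]=0 (border '')
j=13 s[j]='e': π[13]=0 (border '')
j=14 s[j]='d': π[14]=0 (border '')
j=15 s[j]='f': π[15]=0 (border '')
j=16 s[j]='d': π[16]=0 (border '')
j=17 s[j]='e': π[17]=0 (border '')
j=18 s[j]='c': π[18]=0 (border '')
j=19 s[j]='a': π[19]=0 (border '')
j=20 s[j]='c': π[20]=0 (border '')
j=21 s[j]='a': π[21]=0 (border '')
j=22 s[j]='a': π[22]=0 (border '')
j=23 s[j]='e': π[23]=0 (border '')
j=24 s[j]='c': π[24]=0 (border '')
j=25 s[j]='b': π[25]=1 (border 'b')
j=26 s[j]='d': k: 1→0; π[26]=0 (border '')
j=27 s[j]='f': π[27]=0 (border '')
j=28 s[j]='b': π[28]=1 (border 'b')
j=29 s[j]='a': k: 1→0; π[29]=0 (border '')
j=30 s[j]='f': π[30]=0 (border '')
j=31 s[j]='e': π[31]=0 (border '')
j=32 s[j]='a': π[32]=0 (border '')
j=33 s[j]='b': π[33]=1 (border 'b')
j=34 s[j]='b': k: 1→0; π[34]=1 (border 'b')
j=35 s[j]='e': π[35]=2 (border 'be')
j=36 s[j]='b': k: 2→0; π[36]=1 (border 'b')
j=37 s[j]='e': π[37]=2 (border 'be')
j=38 s[j]='a': k: 2→0; π[38]=0 (border '')
j=39 s[j]='f': π[39]=0 (border '')

[0, 0, 0, 1, 0, 0, 0, 1, 1, 0, 0, 0, 0, 0, 0, 0, 0, 0, 0, 0, 0, 0, 0, 0, 0, 1, 0, 0, 1, 0, 0, 0, 0, 1, 1, 2, 1, 2, 0, 0]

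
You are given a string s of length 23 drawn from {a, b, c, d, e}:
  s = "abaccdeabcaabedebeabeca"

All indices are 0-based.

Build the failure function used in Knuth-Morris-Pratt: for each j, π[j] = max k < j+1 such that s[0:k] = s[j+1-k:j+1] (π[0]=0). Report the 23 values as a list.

[0, 0, 1, 0, 0, 0, 0, 1, 2, 0, 1, 1, 2, 0, 0, 0, 0, 0, 1, 2, 0, 0, 1]

π[0] = 0
j=1 s[j]='b': π[1]=0 (border '')
j=2 s[j]='a': π[2]=1 (border 'a')
j=3 s[j]='c': k: 1→0; π[3]=0 (border '')
j=4 s[j]='c': π[4]=0 (border '')
j=5 s[j]='d': π[5]=0 (border '')
j=6 s[j]='e': π[6]=0 (border '')
j=7 s[j]='a': π[7]=1 (border 'a')
j=8 s[j]='b': π[8]=2 (border 'ab')
j=9 s[j]='c': k: 2→0; π[9]=0 (border '')
j=10 s[j]='a': π[10]=1 (border 'a')
j=11 s[j]='a': k: 1→0; π[11]=1 (border 'a')
j=12 s[j]='b': π[12]=2 (border 'ab')
j=13 s[j]='e': k: 2→0; π[13]=0 (border '')
j=14 s[j]='d': π[14]=0 (border '')
j=15 s[j]='e': π[15]=0 (border '')
j=16 s[j]='b': π[16]=0 (border '')
j=17 s[j]='e': π[17]=0 (border '')
j=18 s[j]='a': π[18]=1 (border 'a')
j=19 s[j]='b': π[19]=2 (border 'ab')
j=20 s[j]='e': k: 2→0; π[20]=0 (border '')
j=21 s[j]='c': π[21]=0 (border '')
j=22 s[j]='a': π[22]=1 (border 'a')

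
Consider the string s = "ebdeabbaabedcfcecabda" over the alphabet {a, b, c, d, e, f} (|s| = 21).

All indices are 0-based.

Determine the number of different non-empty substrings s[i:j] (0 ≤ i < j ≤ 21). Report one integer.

213

rank→(start, suffix):
  0 → (20, 'a')
  1 → (7, 'aabedcfcecabda')
  2 → (4, 'abbaabedcfcecabda')
  3 → (17, 'abda')
  4 → (8, 'abedcfcecabda')
  5 → (6, 'baabedcfcecabda')
  6 → (5, 'bbaabedcfcecabda')
  7 → (18, 'bda')
  8 → (1, 'bdeabbaabedcfcecabda')
  9 → (9, 'bedcfcecabda')
  10 → (16, 'cabda')
  11 → (14, 'cecabda')
  12 → (12, 'cfcecabda')
  13 → (19, 'da')
  14 → (11, 'dcfcecabda')
  15 → (2, 'deabbaabedcfcecabda')
  16 → (3, 'eabbaabedcfcecabda')
  17 → (0, 'ebdeabbaabedcfcecabda')
  18 → (15, 'ecabda')
  19 → (10, 'edcfcecabda')
  20 → (13, 'fcecabda')

SA = [20, 7, 4, 17, 8, 6, 5, 18, 1, 9, 16, 14, 12, 19, 11, 2, 3, 0, 15, 10, 13]
[i] adj suffixes → lcp
  [1] 20/7 → 1 ('a')
  [2] 7/4 → 1 ('a')
  [3] 4/17 → 2 ('ab')
  [4] 17/8 → 2 ('ab')
  [5] 8/6 → 0 ('')
  [6] 6/5 → 1 ('b')
  [7] 5/18 → 1 ('b')
  [8] 18/1 → 2 ('bd')
  [9] 1/9 → 1 ('b')
  [10] 9/16 → 0 ('')
  [11] 16/14 → 1 ('c')
  [12] 14/12 → 1 ('c')
  [13] 12/19 → 0 ('')
  [14] 19/11 → 1 ('d')
  [15] 11/2 → 1 ('d')
  [16] 2/3 → 0 ('')
  [17] 3/0 → 1 ('e')
  [18] 0/15 → 1 ('e')
  [19] 15/10 → 1 ('e')
  [20] 10/13 → 0 ('')

n(n+1)/2 = 21·22/2 = 231
Σ LCP = 0 + 1 + 1 + 2 + 2 + 0 + 1 + 1 + 2 + 1 + 0 + 1 + 1 + 0 + 1 + 1 + 0 + 1 + 1 + 1 + 0 = 18
distinct = 231 − 18 = 213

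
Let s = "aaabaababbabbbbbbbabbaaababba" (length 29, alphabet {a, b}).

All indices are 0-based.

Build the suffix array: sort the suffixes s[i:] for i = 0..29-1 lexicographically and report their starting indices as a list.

[28, 0, 21, 1, 22, 4, 2, 23, 5, 25, 18, 7, 10, 27, 20, 3, 24, 17, 6, 9, 26, 19, 16, 8, 15, 14, 13, 12, 11]

sorted suffixes:
  #0 SA[0]=28  'a'
  #1 SA[1]=0  'aaabaababbabbbbbbbabbaaababba'
  #2 SA[2]=21  'aaababba'
  #3 SA[3]=1  'aabaababbabbbbbbbabbaaababba'
  #4 SA[4]=22  'aababba'
  #5 SA[5]=4  'aababbabbbbbbbabbaaababba'
  #6 SA[6]=2  'abaababbabbbbbbbabbaaababba'
  #7 SA[7]=23  'ababba'
  #8 SA[8]=5  'ababbabbbbbbbabbaaababba'
  #9 SA[9]=25  'abba'
  #10 SA[10]=18  'abbaaababba'
  #11 SA[11]=7  'abbabbbbbbbabbaaababba'
  #12 SA[12]=10  'abbbbbbbabbaaababba'
  #13 SA[13]=27  'ba'
  #14 SA[14]=20  'baaababba'
  #15 SA[15]=3  'baababbabbbbbbbabbaaababba'
  #16 SA[16]=24  'babba'
  #17 SA[17]=17  'babbaaababba'
  #18 SA[18]=6  'babbabbbbbbbabbaaababba'
  #19 SA[19]=9  'babbbbbbbabbaaababba'
  #20 SA[20]=26  'bba'
  #21 SA[21]=19  'bbaaababba'
  #22 SA[22]=16  'bbabbaaababba'
  #23 SA[23]=8  'bbabbbbbbbabbaaababba'
  #24 SA[24]=15  'bbbabbaaababba'
  #25 SA[25]=14  'bbbbabbaaababba'
  #26 SA[26]=13  'bbbbbabbaaababba'
  #27 SA[27]=12  'bbbbbbabbaaababba'
  #28 SA[28]=11  'bbbbbbbabbaaababba'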